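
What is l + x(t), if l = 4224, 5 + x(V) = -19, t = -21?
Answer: 4200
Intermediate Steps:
x(V) = -24 (x(V) = -5 - 19 = -24)
l + x(t) = 4224 - 24 = 4200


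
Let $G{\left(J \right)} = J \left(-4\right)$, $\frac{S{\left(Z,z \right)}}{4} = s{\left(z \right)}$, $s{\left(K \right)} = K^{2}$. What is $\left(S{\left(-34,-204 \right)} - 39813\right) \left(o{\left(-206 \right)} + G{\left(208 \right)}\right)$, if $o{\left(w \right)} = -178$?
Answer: $-127917510$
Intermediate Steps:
$S{\left(Z,z \right)} = 4 z^{2}$
$G{\left(J \right)} = - 4 J$
$\left(S{\left(-34,-204 \right)} - 39813\right) \left(o{\left(-206 \right)} + G{\left(208 \right)}\right) = \left(4 \left(-204\right)^{2} - 39813\right) \left(-178 - 832\right) = \left(4 \cdot 41616 - 39813\right) \left(-178 - 832\right) = \left(166464 - 39813\right) \left(-1010\right) = 126651 \left(-1010\right) = -127917510$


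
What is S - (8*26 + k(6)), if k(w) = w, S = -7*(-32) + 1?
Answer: 11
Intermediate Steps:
S = 225 (S = 224 + 1 = 225)
S - (8*26 + k(6)) = 225 - (8*26 + 6) = 225 - (208 + 6) = 225 - 1*214 = 225 - 214 = 11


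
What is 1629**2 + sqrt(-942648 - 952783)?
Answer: 2653641 + I*sqrt(1895431) ≈ 2.6536e+6 + 1376.7*I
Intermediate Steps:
1629**2 + sqrt(-942648 - 952783) = 2653641 + sqrt(-1895431) = 2653641 + I*sqrt(1895431)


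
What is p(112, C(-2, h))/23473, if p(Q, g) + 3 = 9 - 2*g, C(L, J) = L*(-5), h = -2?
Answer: -14/23473 ≈ -0.00059643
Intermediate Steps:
C(L, J) = -5*L
p(Q, g) = 6 - 2*g (p(Q, g) = -3 + (9 - 2*g) = 6 - 2*g)
p(112, C(-2, h))/23473 = (6 - (-10)*(-2))/23473 = (6 - 2*10)*(1/23473) = (6 - 20)*(1/23473) = -14*1/23473 = -14/23473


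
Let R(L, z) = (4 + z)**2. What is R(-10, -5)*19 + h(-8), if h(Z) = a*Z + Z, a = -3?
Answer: 35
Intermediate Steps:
h(Z) = -2*Z (h(Z) = -3*Z + Z = -2*Z)
R(-10, -5)*19 + h(-8) = (4 - 5)**2*19 - 2*(-8) = (-1)**2*19 + 16 = 1*19 + 16 = 19 + 16 = 35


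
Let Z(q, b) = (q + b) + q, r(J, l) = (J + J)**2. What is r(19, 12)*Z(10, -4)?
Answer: 23104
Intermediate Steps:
r(J, l) = 4*J**2 (r(J, l) = (2*J)**2 = 4*J**2)
Z(q, b) = b + 2*q (Z(q, b) = (b + q) + q = b + 2*q)
r(19, 12)*Z(10, -4) = (4*19**2)*(-4 + 2*10) = (4*361)*(-4 + 20) = 1444*16 = 23104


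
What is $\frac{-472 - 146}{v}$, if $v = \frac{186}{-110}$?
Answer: $\frac{11330}{31} \approx 365.48$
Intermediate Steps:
$v = - \frac{93}{55}$ ($v = 186 \left(- \frac{1}{110}\right) = - \frac{93}{55} \approx -1.6909$)
$\frac{-472 - 146}{v} = \frac{-472 - 146}{- \frac{93}{55}} = \left(-472 - 146\right) \left(- \frac{55}{93}\right) = \left(-618\right) \left(- \frac{55}{93}\right) = \frac{11330}{31}$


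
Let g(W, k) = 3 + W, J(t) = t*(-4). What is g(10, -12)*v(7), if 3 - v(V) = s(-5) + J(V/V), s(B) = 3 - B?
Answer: -13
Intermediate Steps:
J(t) = -4*t
v(V) = -1 (v(V) = 3 - ((3 - 1*(-5)) - 4*V/V) = 3 - ((3 + 5) - 4*1) = 3 - (8 - 4) = 3 - 1*4 = 3 - 4 = -1)
g(10, -12)*v(7) = (3 + 10)*(-1) = 13*(-1) = -13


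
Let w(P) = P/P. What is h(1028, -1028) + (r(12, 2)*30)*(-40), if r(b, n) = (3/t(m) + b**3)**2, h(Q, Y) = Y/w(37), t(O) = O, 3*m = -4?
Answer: -3573856703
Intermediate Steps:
m = -4/3 (m = (1/3)*(-4) = -4/3 ≈ -1.3333)
w(P) = 1
h(Q, Y) = Y (h(Q, Y) = Y/1 = Y*1 = Y)
r(b, n) = (-9/4 + b**3)**2 (r(b, n) = (3/(-4/3) + b**3)**2 = (3*(-3/4) + b**3)**2 = (-9/4 + b**3)**2)
h(1028, -1028) + (r(12, 2)*30)*(-40) = -1028 + (((9 - 4*12**3)**2/16)*30)*(-40) = -1028 + (((9 - 4*1728)**2/16)*30)*(-40) = -1028 + (((9 - 6912)**2/16)*30)*(-40) = -1028 + (((1/16)*(-6903)**2)*30)*(-40) = -1028 + (((1/16)*47651409)*30)*(-40) = -1028 + ((47651409/16)*30)*(-40) = -1028 + (714771135/8)*(-40) = -1028 - 3573855675 = -3573856703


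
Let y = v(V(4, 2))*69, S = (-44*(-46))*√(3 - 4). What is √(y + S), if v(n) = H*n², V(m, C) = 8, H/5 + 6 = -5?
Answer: 2*√(-60720 + 506*I) ≈ 2.0534 + 492.83*I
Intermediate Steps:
H = -55 (H = -30 + 5*(-5) = -30 - 25 = -55)
v(n) = -55*n²
S = 2024*I (S = 2024*√(-1) = 2024*I ≈ 2024.0*I)
y = -242880 (y = -55*8²*69 = -55*64*69 = -3520*69 = -242880)
√(y + S) = √(-242880 + 2024*I)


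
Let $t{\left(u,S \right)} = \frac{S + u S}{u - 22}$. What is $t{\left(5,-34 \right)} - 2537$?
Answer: $-2525$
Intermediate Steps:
$t{\left(u,S \right)} = \frac{S + S u}{-22 + u}$
$t{\left(5,-34 \right)} - 2537 = - \frac{34 \left(1 + 5\right)}{-22 + 5} - 2537 = \left(-34\right) \frac{1}{-17} \cdot 6 - 2537 = \left(-34\right) \left(- \frac{1}{17}\right) 6 - 2537 = 12 - 2537 = -2525$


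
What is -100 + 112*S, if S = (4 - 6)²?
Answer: 348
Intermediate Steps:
S = 4 (S = (-2)² = 4)
-100 + 112*S = -100 + 112*4 = -100 + 448 = 348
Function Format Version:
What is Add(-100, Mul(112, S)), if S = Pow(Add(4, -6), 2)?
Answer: 348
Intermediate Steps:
S = 4 (S = Pow(-2, 2) = 4)
Add(-100, Mul(112, S)) = Add(-100, Mul(112, 4)) = Add(-100, 448) = 348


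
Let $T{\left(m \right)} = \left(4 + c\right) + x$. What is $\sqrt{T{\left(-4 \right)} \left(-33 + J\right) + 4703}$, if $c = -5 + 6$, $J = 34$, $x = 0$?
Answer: $2 \sqrt{1177} \approx 68.615$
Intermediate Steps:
$c = 1$
$T{\left(m \right)} = 5$ ($T{\left(m \right)} = \left(4 + 1\right) + 0 = 5 + 0 = 5$)
$\sqrt{T{\left(-4 \right)} \left(-33 + J\right) + 4703} = \sqrt{5 \left(-33 + 34\right) + 4703} = \sqrt{5 \cdot 1 + 4703} = \sqrt{5 + 4703} = \sqrt{4708} = 2 \sqrt{1177}$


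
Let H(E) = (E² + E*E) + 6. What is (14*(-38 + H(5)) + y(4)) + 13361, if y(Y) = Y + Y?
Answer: 13621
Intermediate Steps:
y(Y) = 2*Y
H(E) = 6 + 2*E² (H(E) = (E² + E²) + 6 = 2*E² + 6 = 6 + 2*E²)
(14*(-38 + H(5)) + y(4)) + 13361 = (14*(-38 + (6 + 2*5²)) + 2*4) + 13361 = (14*(-38 + (6 + 2*25)) + 8) + 13361 = (14*(-38 + (6 + 50)) + 8) + 13361 = (14*(-38 + 56) + 8) + 13361 = (14*18 + 8) + 13361 = (252 + 8) + 13361 = 260 + 13361 = 13621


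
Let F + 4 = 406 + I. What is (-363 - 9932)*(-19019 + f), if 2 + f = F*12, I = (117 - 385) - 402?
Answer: 228929915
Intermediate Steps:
I = -670 (I = -268 - 402 = -670)
F = -268 (F = -4 + (406 - 670) = -4 - 264 = -268)
f = -3218 (f = -2 - 268*12 = -2 - 3216 = -3218)
(-363 - 9932)*(-19019 + f) = (-363 - 9932)*(-19019 - 3218) = -10295*(-22237) = 228929915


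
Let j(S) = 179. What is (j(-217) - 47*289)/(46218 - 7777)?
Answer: -13404/38441 ≈ -0.34869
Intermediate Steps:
(j(-217) - 47*289)/(46218 - 7777) = (179 - 47*289)/(46218 - 7777) = (179 - 13583)/38441 = -13404*1/38441 = -13404/38441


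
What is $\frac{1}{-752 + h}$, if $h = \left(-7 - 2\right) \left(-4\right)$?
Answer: $- \frac{1}{716} \approx -0.0013966$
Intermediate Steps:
$h = 36$ ($h = \left(-9\right) \left(-4\right) = 36$)
$\frac{1}{-752 + h} = \frac{1}{-752 + 36} = \frac{1}{-716} = - \frac{1}{716}$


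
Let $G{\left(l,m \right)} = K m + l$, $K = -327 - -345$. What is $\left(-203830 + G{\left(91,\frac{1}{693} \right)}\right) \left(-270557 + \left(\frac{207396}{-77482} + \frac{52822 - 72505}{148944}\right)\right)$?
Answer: $\frac{429681947179949607499}{7794884944} \approx 5.5124 \cdot 10^{10}$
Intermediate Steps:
$K = 18$ ($K = -327 + 345 = 18$)
$G{\left(l,m \right)} = l + 18 m$ ($G{\left(l,m \right)} = 18 m + l = l + 18 m$)
$\left(-203830 + G{\left(91,\frac{1}{693} \right)}\right) \left(-270557 + \left(\frac{207396}{-77482} + \frac{52822 - 72505}{148944}\right)\right) = \left(-203830 + \left(91 + \frac{18}{693}\right)\right) \left(-270557 + \left(\frac{207396}{-77482} + \frac{52822 - 72505}{148944}\right)\right) = \left(-203830 + \left(91 + 18 \cdot \frac{1}{693}\right)\right) \left(-270557 + \left(207396 \left(- \frac{1}{77482}\right) - \frac{6561}{49648}\right)\right) = \left(-203830 + \left(91 + \frac{2}{77}\right)\right) \left(-270557 - \frac{5402578005}{1923413168}\right) = \left(-203830 + \frac{7009}{77}\right) \left(-270557 - \frac{5402578005}{1923413168}\right) = \left(- \frac{15687901}{77}\right) \left(- \frac{520398299072581}{1923413168}\right) = \frac{429681947179949607499}{7794884944}$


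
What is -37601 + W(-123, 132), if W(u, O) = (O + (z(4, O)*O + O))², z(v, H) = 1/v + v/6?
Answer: 110624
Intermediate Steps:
z(v, H) = 1/v + v/6 (z(v, H) = 1/v + v*(⅙) = 1/v + v/6)
W(u, O) = 1225*O²/144 (W(u, O) = (O + ((1/4 + (⅙)*4)*O + O))² = (O + ((¼ + ⅔)*O + O))² = (O + (11*O/12 + O))² = (O + 23*O/12)² = (35*O/12)² = 1225*O²/144)
-37601 + W(-123, 132) = -37601 + (1225/144)*132² = -37601 + (1225/144)*17424 = -37601 + 148225 = 110624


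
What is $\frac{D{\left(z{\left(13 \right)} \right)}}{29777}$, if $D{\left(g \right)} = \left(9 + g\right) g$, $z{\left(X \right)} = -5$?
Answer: $- \frac{20}{29777} \approx -0.00067166$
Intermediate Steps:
$D{\left(g \right)} = g \left(9 + g\right)$
$\frac{D{\left(z{\left(13 \right)} \right)}}{29777} = \frac{\left(-5\right) \left(9 - 5\right)}{29777} = \left(-5\right) 4 \cdot \frac{1}{29777} = \left(-20\right) \frac{1}{29777} = - \frac{20}{29777}$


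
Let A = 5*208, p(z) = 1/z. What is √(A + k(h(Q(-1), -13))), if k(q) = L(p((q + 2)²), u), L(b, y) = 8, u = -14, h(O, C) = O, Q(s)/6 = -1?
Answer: 2*√262 ≈ 32.373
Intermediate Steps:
Q(s) = -6 (Q(s) = 6*(-1) = -6)
A = 1040
k(q) = 8
√(A + k(h(Q(-1), -13))) = √(1040 + 8) = √1048 = 2*√262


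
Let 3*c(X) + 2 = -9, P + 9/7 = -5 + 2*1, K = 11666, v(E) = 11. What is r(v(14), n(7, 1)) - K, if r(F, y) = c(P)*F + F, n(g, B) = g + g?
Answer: -35086/3 ≈ -11695.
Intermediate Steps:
n(g, B) = 2*g
P = -30/7 (P = -9/7 + (-5 + 2*1) = -9/7 + (-5 + 2) = -9/7 - 3 = -30/7 ≈ -4.2857)
c(X) = -11/3 (c(X) = -⅔ + (⅓)*(-9) = -⅔ - 3 = -11/3)
r(F, y) = -8*F/3 (r(F, y) = -11*F/3 + F = -8*F/3)
r(v(14), n(7, 1)) - K = -8/3*11 - 1*11666 = -88/3 - 11666 = -35086/3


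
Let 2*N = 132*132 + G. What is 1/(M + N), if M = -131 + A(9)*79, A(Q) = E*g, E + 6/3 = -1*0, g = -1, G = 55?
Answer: 2/17533 ≈ 0.00011407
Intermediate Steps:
N = 17479/2 (N = (132*132 + 55)/2 = (17424 + 55)/2 = (½)*17479 = 17479/2 ≈ 8739.5)
E = -2 (E = -2 - 1*0 = -2 + 0 = -2)
A(Q) = 2 (A(Q) = -2*(-1) = 2)
M = 27 (M = -131 + 2*79 = -131 + 158 = 27)
1/(M + N) = 1/(27 + 17479/2) = 1/(17533/2) = 2/17533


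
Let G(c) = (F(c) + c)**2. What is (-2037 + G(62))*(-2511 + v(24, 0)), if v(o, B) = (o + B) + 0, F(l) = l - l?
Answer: -4494009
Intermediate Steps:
F(l) = 0
v(o, B) = B + o (v(o, B) = (B + o) + 0 = B + o)
G(c) = c**2 (G(c) = (0 + c)**2 = c**2)
(-2037 + G(62))*(-2511 + v(24, 0)) = (-2037 + 62**2)*(-2511 + (0 + 24)) = (-2037 + 3844)*(-2511 + 24) = 1807*(-2487) = -4494009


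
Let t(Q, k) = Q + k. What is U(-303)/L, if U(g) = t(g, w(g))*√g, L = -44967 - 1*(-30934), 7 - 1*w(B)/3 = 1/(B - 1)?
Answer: 85725*I*√303/4266032 ≈ 0.34979*I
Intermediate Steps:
w(B) = 21 - 3/(-1 + B) (w(B) = 21 - 3/(B - 1) = 21 - 3/(-1 + B))
L = -14033 (L = -44967 + 30934 = -14033)
U(g) = √g*(g + 3*(-8 + 7*g)/(-1 + g)) (U(g) = (g + 3*(-8 + 7*g)/(-1 + g))*√g = √g*(g + 3*(-8 + 7*g)/(-1 + g)))
U(-303)/L = (√(-303)*(-24 + (-303)² + 20*(-303))/(-1 - 303))/(-14033) = ((I*√303)*(-24 + 91809 - 6060)/(-304))*(-1/14033) = ((I*√303)*(-1/304)*85725)*(-1/14033) = -85725*I*√303/304*(-1/14033) = 85725*I*√303/4266032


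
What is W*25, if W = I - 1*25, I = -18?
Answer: -1075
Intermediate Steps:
W = -43 (W = -18 - 1*25 = -18 - 25 = -43)
W*25 = -43*25 = -1075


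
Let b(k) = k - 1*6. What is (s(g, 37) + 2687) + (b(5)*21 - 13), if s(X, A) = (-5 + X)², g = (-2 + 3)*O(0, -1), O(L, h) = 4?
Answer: 2654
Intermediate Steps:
g = 4 (g = (-2 + 3)*4 = 1*4 = 4)
b(k) = -6 + k (b(k) = k - 6 = -6 + k)
(s(g, 37) + 2687) + (b(5)*21 - 13) = ((-5 + 4)² + 2687) + ((-6 + 5)*21 - 13) = ((-1)² + 2687) + (-1*21 - 13) = (1 + 2687) + (-21 - 13) = 2688 - 34 = 2654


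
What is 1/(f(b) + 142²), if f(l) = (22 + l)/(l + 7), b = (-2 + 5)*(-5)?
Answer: 8/161305 ≈ 4.9595e-5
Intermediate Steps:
b = -15 (b = 3*(-5) = -15)
f(l) = (22 + l)/(7 + l)
1/(f(b) + 142²) = 1/((22 - 15)/(7 - 15) + 142²) = 1/(7/(-8) + 20164) = 1/(-⅛*7 + 20164) = 1/(-7/8 + 20164) = 1/(161305/8) = 8/161305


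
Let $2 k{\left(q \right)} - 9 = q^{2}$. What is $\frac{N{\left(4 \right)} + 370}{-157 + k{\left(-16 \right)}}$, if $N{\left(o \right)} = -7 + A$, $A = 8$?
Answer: $- \frac{106}{7} \approx -15.143$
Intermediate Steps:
$k{\left(q \right)} = \frac{9}{2} + \frac{q^{2}}{2}$
$N{\left(o \right)} = 1$ ($N{\left(o \right)} = -7 + 8 = 1$)
$\frac{N{\left(4 \right)} + 370}{-157 + k{\left(-16 \right)}} = \frac{1 + 370}{-157 + \left(\frac{9}{2} + \frac{\left(-16\right)^{2}}{2}\right)} = \frac{371}{-157 + \left(\frac{9}{2} + \frac{1}{2} \cdot 256\right)} = \frac{371}{-157 + \left(\frac{9}{2} + 128\right)} = \frac{371}{-157 + \frac{265}{2}} = \frac{371}{- \frac{49}{2}} = 371 \left(- \frac{2}{49}\right) = - \frac{106}{7}$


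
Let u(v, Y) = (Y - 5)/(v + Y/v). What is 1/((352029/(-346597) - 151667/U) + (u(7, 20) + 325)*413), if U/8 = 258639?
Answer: 16494404272872/2224309826078363039 ≈ 7.4155e-6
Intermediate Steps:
U = 2069112 (U = 8*258639 = 2069112)
u(v, Y) = (-5 + Y)/(v + Y/v)
1/((352029/(-346597) - 151667/U) + (u(7, 20) + 325)*413) = 1/((352029/(-346597) - 151667/2069112) + (7*(-5 + 20)/(20 + 7²) + 325)*413) = 1/((352029*(-1/346597) - 151667*1/2069112) + (7*15/(20 + 49) + 325)*413) = 1/((-352029/346597 - 151667/2069112) + (7*15/69 + 325)*413) = 1/(-780954755447/717148011864 + (7*(1/69)*15 + 325)*413) = 1/(-780954755447/717148011864 + (35/23 + 325)*413) = 1/(-780954755447/717148011864 + (7510/23)*413) = 1/(-780954755447/717148011864 + 3101630/23) = 1/(2224309826078363039/16494404272872) = 16494404272872/2224309826078363039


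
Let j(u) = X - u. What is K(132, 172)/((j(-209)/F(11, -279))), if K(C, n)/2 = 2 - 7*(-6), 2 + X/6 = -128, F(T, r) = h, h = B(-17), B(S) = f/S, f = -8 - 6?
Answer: -1232/9707 ≈ -0.12692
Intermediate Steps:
f = -14
B(S) = -14/S
h = 14/17 (h = -14/(-17) = -14*(-1/17) = 14/17 ≈ 0.82353)
F(T, r) = 14/17
X = -780 (X = -12 + 6*(-128) = -12 - 768 = -780)
j(u) = -780 - u
K(C, n) = 88 (K(C, n) = 2*(2 - 7*(-6)) = 2*(2 + 42) = 2*44 = 88)
K(132, 172)/((j(-209)/F(11, -279))) = 88/(((-780 - 1*(-209))/(14/17))) = 88/(((-780 + 209)*(17/14))) = 88/((-571*17/14)) = 88/(-9707/14) = 88*(-14/9707) = -1232/9707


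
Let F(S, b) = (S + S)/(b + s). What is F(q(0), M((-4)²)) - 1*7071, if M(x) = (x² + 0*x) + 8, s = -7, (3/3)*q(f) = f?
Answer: -7071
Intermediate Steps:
q(f) = f
M(x) = 8 + x² (M(x) = (x² + 0) + 8 = x² + 8 = 8 + x²)
F(S, b) = 2*S/(-7 + b) (F(S, b) = (S + S)/(b - 7) = (2*S)/(-7 + b) = 2*S/(-7 + b))
F(q(0), M((-4)²)) - 1*7071 = 2*0/(-7 + (8 + ((-4)²)²)) - 1*7071 = 2*0/(-7 + (8 + 16²)) - 7071 = 2*0/(-7 + (8 + 256)) - 7071 = 2*0/(-7 + 264) - 7071 = 2*0/257 - 7071 = 2*0*(1/257) - 7071 = 0 - 7071 = -7071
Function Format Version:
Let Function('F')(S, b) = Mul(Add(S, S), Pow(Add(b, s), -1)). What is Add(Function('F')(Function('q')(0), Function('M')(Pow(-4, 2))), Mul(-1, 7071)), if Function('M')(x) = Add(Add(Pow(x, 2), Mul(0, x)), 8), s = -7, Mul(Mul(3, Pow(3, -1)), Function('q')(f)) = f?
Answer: -7071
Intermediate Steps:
Function('q')(f) = f
Function('M')(x) = Add(8, Pow(x, 2)) (Function('M')(x) = Add(Add(Pow(x, 2), 0), 8) = Add(Pow(x, 2), 8) = Add(8, Pow(x, 2)))
Function('F')(S, b) = Mul(2, S, Pow(Add(-7, b), -1)) (Function('F')(S, b) = Mul(Add(S, S), Pow(Add(b, -7), -1)) = Mul(Mul(2, S), Pow(Add(-7, b), -1)) = Mul(2, S, Pow(Add(-7, b), -1)))
Add(Function('F')(Function('q')(0), Function('M')(Pow(-4, 2))), Mul(-1, 7071)) = Add(Mul(2, 0, Pow(Add(-7, Add(8, Pow(Pow(-4, 2), 2))), -1)), Mul(-1, 7071)) = Add(Mul(2, 0, Pow(Add(-7, Add(8, Pow(16, 2))), -1)), -7071) = Add(Mul(2, 0, Pow(Add(-7, Add(8, 256)), -1)), -7071) = Add(Mul(2, 0, Pow(Add(-7, 264), -1)), -7071) = Add(Mul(2, 0, Pow(257, -1)), -7071) = Add(Mul(2, 0, Rational(1, 257)), -7071) = Add(0, -7071) = -7071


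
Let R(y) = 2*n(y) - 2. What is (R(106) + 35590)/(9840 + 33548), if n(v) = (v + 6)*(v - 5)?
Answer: 14553/10847 ≈ 1.3417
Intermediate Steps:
n(v) = (-5 + v)*(6 + v) (n(v) = (6 + v)*(-5 + v) = (-5 + v)*(6 + v))
R(y) = -62 + 2*y + 2*y² (R(y) = 2*(-30 + y + y²) - 2 = (-60 + 2*y + 2*y²) - 2 = -62 + 2*y + 2*y²)
(R(106) + 35590)/(9840 + 33548) = ((-62 + 2*106 + 2*106²) + 35590)/(9840 + 33548) = ((-62 + 212 + 2*11236) + 35590)/43388 = ((-62 + 212 + 22472) + 35590)*(1/43388) = (22622 + 35590)*(1/43388) = 58212*(1/43388) = 14553/10847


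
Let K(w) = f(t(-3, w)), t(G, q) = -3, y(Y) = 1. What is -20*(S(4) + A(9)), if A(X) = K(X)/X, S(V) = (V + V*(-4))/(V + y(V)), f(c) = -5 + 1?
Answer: 512/9 ≈ 56.889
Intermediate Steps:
f(c) = -4
K(w) = -4
S(V) = -3*V/(1 + V) (S(V) = (V + V*(-4))/(V + 1) = (V - 4*V)/(1 + V) = (-3*V)/(1 + V) = -3*V/(1 + V))
A(X) = -4/X
-20*(S(4) + A(9)) = -20*(-3*4/(1 + 4) - 4/9) = -20*(-3*4/5 - 4*⅑) = -20*(-3*4*⅕ - 4/9) = -20*(-12/5 - 4/9) = -20*(-128/45) = 512/9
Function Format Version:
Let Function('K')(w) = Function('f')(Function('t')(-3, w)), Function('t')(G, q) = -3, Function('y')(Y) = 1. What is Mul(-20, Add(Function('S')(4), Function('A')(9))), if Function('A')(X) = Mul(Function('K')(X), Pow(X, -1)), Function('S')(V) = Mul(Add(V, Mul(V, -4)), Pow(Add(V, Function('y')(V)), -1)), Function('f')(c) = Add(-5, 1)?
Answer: Rational(512, 9) ≈ 56.889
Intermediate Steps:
Function('f')(c) = -4
Function('K')(w) = -4
Function('S')(V) = Mul(-3, V, Pow(Add(1, V), -1)) (Function('S')(V) = Mul(Add(V, Mul(V, -4)), Pow(Add(V, 1), -1)) = Mul(Add(V, Mul(-4, V)), Pow(Add(1, V), -1)) = Mul(Mul(-3, V), Pow(Add(1, V), -1)) = Mul(-3, V, Pow(Add(1, V), -1)))
Function('A')(X) = Mul(-4, Pow(X, -1))
Mul(-20, Add(Function('S')(4), Function('A')(9))) = Mul(-20, Add(Mul(-3, 4, Pow(Add(1, 4), -1)), Mul(-4, Pow(9, -1)))) = Mul(-20, Add(Mul(-3, 4, Pow(5, -1)), Mul(-4, Rational(1, 9)))) = Mul(-20, Add(Mul(-3, 4, Rational(1, 5)), Rational(-4, 9))) = Mul(-20, Add(Rational(-12, 5), Rational(-4, 9))) = Mul(-20, Rational(-128, 45)) = Rational(512, 9)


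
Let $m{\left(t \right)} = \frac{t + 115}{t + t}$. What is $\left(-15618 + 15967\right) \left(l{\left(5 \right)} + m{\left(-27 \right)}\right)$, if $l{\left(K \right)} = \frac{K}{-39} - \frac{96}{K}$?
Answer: $- \frac{12836569}{1755} \approx -7314.3$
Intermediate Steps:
$l{\left(K \right)} = - \frac{96}{K} - \frac{K}{39}$ ($l{\left(K \right)} = K \left(- \frac{1}{39}\right) - \frac{96}{K} = - \frac{K}{39} - \frac{96}{K} = - \frac{96}{K} - \frac{K}{39}$)
$m{\left(t \right)} = \frac{115 + t}{2 t}$
$\left(-15618 + 15967\right) \left(l{\left(5 \right)} + m{\left(-27 \right)}\right) = \left(-15618 + 15967\right) \left(\left(- \frac{96}{5} - \frac{5}{39}\right) + \frac{115 - 27}{2 \left(-27\right)}\right) = 349 \left(\left(\left(-96\right) \frac{1}{5} - \frac{5}{39}\right) + \frac{1}{2} \left(- \frac{1}{27}\right) 88\right) = 349 \left(\left(- \frac{96}{5} - \frac{5}{39}\right) - \frac{44}{27}\right) = 349 \left(- \frac{3769}{195} - \frac{44}{27}\right) = 349 \left(- \frac{36781}{1755}\right) = - \frac{12836569}{1755}$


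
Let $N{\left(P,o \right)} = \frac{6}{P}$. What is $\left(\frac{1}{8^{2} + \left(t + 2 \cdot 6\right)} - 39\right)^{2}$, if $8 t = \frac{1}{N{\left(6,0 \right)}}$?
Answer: $\frac{563730049}{370881} \approx 1520.0$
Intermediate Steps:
$t = \frac{1}{8}$ ($t = \frac{1}{8 \cdot \frac{6}{6}} = \frac{1}{8 \cdot 6 \cdot \frac{1}{6}} = \frac{1}{8 \cdot 1} = \frac{1}{8} \cdot 1 = \frac{1}{8} \approx 0.125$)
$\left(\frac{1}{8^{2} + \left(t + 2 \cdot 6\right)} - 39\right)^{2} = \left(\frac{1}{8^{2} + \left(\frac{1}{8} + 2 \cdot 6\right)} - 39\right)^{2} = \left(\frac{1}{64 + \left(\frac{1}{8} + 12\right)} - 39\right)^{2} = \left(\frac{1}{64 + \frac{97}{8}} - 39\right)^{2} = \left(\frac{1}{\frac{609}{8}} - 39\right)^{2} = \left(\frac{8}{609} - 39\right)^{2} = \left(- \frac{23743}{609}\right)^{2} = \frac{563730049}{370881}$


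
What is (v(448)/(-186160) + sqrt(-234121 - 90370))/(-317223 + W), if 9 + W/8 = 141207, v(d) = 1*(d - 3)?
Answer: -89/30245824752 + I*sqrt(324491)/812361 ≈ -2.9426e-9 + 0.00070122*I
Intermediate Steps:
v(d) = -3 + d (v(d) = 1*(-3 + d) = -3 + d)
W = 1129584 (W = -72 + 8*141207 = -72 + 1129656 = 1129584)
(v(448)/(-186160) + sqrt(-234121 - 90370))/(-317223 + W) = ((-3 + 448)/(-186160) + sqrt(-234121 - 90370))/(-317223 + 1129584) = (445*(-1/186160) + sqrt(-324491))/812361 = (-89/37232 + I*sqrt(324491))*(1/812361) = -89/30245824752 + I*sqrt(324491)/812361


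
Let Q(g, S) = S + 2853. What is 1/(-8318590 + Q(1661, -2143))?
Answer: -1/8317880 ≈ -1.2022e-7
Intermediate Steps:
Q(g, S) = 2853 + S
1/(-8318590 + Q(1661, -2143)) = 1/(-8318590 + (2853 - 2143)) = 1/(-8318590 + 710) = 1/(-8317880) = -1/8317880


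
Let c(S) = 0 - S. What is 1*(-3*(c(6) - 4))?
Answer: 30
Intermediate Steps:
c(S) = -S
1*(-3*(c(6) - 4)) = 1*(-3*(-1*6 - 4)) = 1*(-3*(-6 - 4)) = 1*(-3*(-10)) = 1*30 = 30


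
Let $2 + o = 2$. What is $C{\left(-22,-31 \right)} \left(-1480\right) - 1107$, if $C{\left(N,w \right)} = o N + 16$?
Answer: $-24787$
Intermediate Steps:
$o = 0$ ($o = -2 + 2 = 0$)
$C{\left(N,w \right)} = 16$ ($C{\left(N,w \right)} = 0 N + 16 = 0 + 16 = 16$)
$C{\left(-22,-31 \right)} \left(-1480\right) - 1107 = 16 \left(-1480\right) - 1107 = -23680 - 1107 = -24787$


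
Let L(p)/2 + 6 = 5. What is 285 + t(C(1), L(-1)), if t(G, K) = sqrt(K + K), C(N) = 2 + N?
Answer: 285 + 2*I ≈ 285.0 + 2.0*I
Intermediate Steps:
L(p) = -2 (L(p) = -12 + 2*5 = -12 + 10 = -2)
t(G, K) = sqrt(2)*sqrt(K) (t(G, K) = sqrt(2*K) = sqrt(2)*sqrt(K))
285 + t(C(1), L(-1)) = 285 + sqrt(2)*sqrt(-2) = 285 + sqrt(2)*(I*sqrt(2)) = 285 + 2*I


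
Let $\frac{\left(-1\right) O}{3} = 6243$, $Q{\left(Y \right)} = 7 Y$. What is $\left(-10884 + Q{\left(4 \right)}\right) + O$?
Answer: $-29585$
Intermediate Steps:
$O = -18729$ ($O = \left(-3\right) 6243 = -18729$)
$\left(-10884 + Q{\left(4 \right)}\right) + O = \left(-10884 + 7 \cdot 4\right) - 18729 = \left(-10884 + 28\right) - 18729 = -10856 - 18729 = -29585$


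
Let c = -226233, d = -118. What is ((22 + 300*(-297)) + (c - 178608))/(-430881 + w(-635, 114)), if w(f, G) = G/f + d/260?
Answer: 8154602690/7113855767 ≈ 1.1463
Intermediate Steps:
w(f, G) = -59/130 + G/f (w(f, G) = G/f - 118/260 = G/f - 118*1/260 = G/f - 59/130 = -59/130 + G/f)
((22 + 300*(-297)) + (c - 178608))/(-430881 + w(-635, 114)) = ((22 + 300*(-297)) + (-226233 - 178608))/(-430881 + (-59/130 + 114/(-635))) = ((22 - 89100) - 404841)/(-430881 + (-59/130 + 114*(-1/635))) = (-89078 - 404841)/(-430881 + (-59/130 - 114/635)) = -493919/(-430881 - 10457/16510) = -493919/(-7113855767/16510) = -493919*(-16510/7113855767) = 8154602690/7113855767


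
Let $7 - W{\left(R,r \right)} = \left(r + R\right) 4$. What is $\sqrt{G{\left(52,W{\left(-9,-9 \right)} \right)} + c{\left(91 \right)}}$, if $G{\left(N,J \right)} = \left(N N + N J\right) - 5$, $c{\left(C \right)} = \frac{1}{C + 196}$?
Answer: $\frac{\sqrt{560686070}}{287} \approx 82.505$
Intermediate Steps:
$c{\left(C \right)} = \frac{1}{196 + C}$
$W{\left(R,r \right)} = 7 - 4 R - 4 r$ ($W{\left(R,r \right)} = 7 - \left(r + R\right) 4 = 7 - \left(R + r\right) 4 = 7 - \left(4 R + 4 r\right) = 7 - 4 R - 4 r$)
$G{\left(N,J \right)} = -5 + N^{2} + J N$ ($G{\left(N,J \right)} = \left(N^{2} + J N\right) - 5 = -5 + N^{2} + J N$)
$\sqrt{G{\left(52,W{\left(-9,-9 \right)} \right)} + c{\left(91 \right)}} = \sqrt{\left(-5 + 52^{2} + \left(7 - -36 - -36\right) 52\right) + \frac{1}{196 + 91}} = \sqrt{\left(-5 + 2704 + \left(7 + 36 + 36\right) 52\right) + \frac{1}{287}} = \sqrt{\left(-5 + 2704 + 79 \cdot 52\right) + \frac{1}{287}} = \sqrt{\left(-5 + 2704 + 4108\right) + \frac{1}{287}} = \sqrt{6807 + \frac{1}{287}} = \sqrt{\frac{1953610}{287}} = \frac{\sqrt{560686070}}{287}$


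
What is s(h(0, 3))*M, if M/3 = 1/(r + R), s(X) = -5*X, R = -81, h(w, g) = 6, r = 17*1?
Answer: 45/32 ≈ 1.4063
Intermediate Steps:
r = 17
M = -3/64 (M = 3/(17 - 81) = 3/(-64) = 3*(-1/64) = -3/64 ≈ -0.046875)
s(h(0, 3))*M = -5*6*(-3/64) = -30*(-3/64) = 45/32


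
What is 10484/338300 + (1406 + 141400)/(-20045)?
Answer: -2405055901/339061175 ≈ -7.0933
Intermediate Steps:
10484/338300 + (1406 + 141400)/(-20045) = 10484*(1/338300) + 142806*(-1/20045) = 2621/84575 - 142806/20045 = -2405055901/339061175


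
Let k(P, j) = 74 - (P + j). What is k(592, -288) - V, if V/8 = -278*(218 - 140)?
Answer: 173242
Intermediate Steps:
k(P, j) = 74 - P - j (k(P, j) = 74 + (-P - j) = 74 - P - j)
V = -173472 (V = 8*(-278*(218 - 140)) = 8*(-278*78) = 8*(-21684) = -173472)
k(592, -288) - V = (74 - 1*592 - 1*(-288)) - 1*(-173472) = (74 - 592 + 288) + 173472 = -230 + 173472 = 173242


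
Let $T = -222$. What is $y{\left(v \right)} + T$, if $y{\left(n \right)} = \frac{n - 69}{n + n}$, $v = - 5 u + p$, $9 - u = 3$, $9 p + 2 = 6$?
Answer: $- \frac{117217}{532} \approx -220.33$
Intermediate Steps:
$p = \frac{4}{9}$ ($p = - \frac{2}{9} + \frac{1}{9} \cdot 6 = - \frac{2}{9} + \frac{2}{3} = \frac{4}{9} \approx 0.44444$)
$u = 6$ ($u = 9 - 3 = 6$)
$v = - \frac{266}{9}$ ($v = \left(-5\right) 6 + \frac{4}{9} = -30 + \frac{4}{9} = - \frac{266}{9} \approx -29.556$)
$y{\left(n \right)} = \frac{-69 + n}{2 n}$
$y{\left(v \right)} + T = \frac{-69 - \frac{266}{9}}{2 \left(- \frac{266}{9}\right)} - 222 = \frac{1}{2} \left(- \frac{9}{266}\right) \left(- \frac{887}{9}\right) - 222 = \frac{887}{532} - 222 = - \frac{117217}{532}$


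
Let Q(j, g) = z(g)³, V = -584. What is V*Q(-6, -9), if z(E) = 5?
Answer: -73000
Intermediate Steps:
Q(j, g) = 125 (Q(j, g) = 5³ = 125)
V*Q(-6, -9) = -584*125 = -73000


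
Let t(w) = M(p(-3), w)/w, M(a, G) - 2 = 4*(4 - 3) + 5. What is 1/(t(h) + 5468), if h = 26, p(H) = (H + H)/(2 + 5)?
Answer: 26/142179 ≈ 0.00018287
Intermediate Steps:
p(H) = 2*H/7 (p(H) = (2*H)/7 = (2*H)*(⅐) = 2*H/7)
M(a, G) = 11 (M(a, G) = 2 + (4*(4 - 3) + 5) = 2 + (4*1 + 5) = 2 + (4 + 5) = 2 + 9 = 11)
t(w) = 11/w
1/(t(h) + 5468) = 1/(11/26 + 5468) = 1/(142179/26) = 26/142179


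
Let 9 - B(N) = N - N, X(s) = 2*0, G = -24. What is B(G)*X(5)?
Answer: 0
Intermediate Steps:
X(s) = 0
B(N) = 9 (B(N) = 9 - (N - N) = 9 - 1*0 = 9 + 0 = 9)
B(G)*X(5) = 9*0 = 0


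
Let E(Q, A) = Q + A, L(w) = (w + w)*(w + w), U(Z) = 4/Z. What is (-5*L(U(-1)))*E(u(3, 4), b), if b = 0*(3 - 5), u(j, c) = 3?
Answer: -960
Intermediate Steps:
b = 0 (b = 0*(-2) = 0)
L(w) = 4*w**2 (L(w) = (2*w)*(2*w) = 4*w**2)
E(Q, A) = A + Q
(-5*L(U(-1)))*E(u(3, 4), b) = (-20*(4/(-1))**2)*(0 + 3) = -20*(4*(-1))**2*3 = -20*(-4)**2*3 = -20*16*3 = -5*64*3 = -320*3 = -960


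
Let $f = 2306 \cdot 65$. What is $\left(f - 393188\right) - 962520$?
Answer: $-1205818$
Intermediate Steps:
$f = 149890$
$\left(f - 393188\right) - 962520 = \left(149890 - 393188\right) - 962520 = -243298 - 962520 = -1205818$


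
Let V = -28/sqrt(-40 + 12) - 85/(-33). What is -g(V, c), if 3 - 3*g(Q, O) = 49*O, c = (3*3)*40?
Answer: 5879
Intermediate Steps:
V = 85/33 + 2*I*sqrt(7) (V = -28*(-I*sqrt(7)/14) - 85*(-1/33) = -28*(-I*sqrt(7)/14) + 85/33 = -(-2)*I*sqrt(7) + 85/33 = 2*I*sqrt(7) + 85/33 = 85/33 + 2*I*sqrt(7) ≈ 2.5758 + 5.2915*I)
c = 360 (c = 9*40 = 360)
g(Q, O) = 1 - 49*O/3
-g(V, c) = -(1 - 49/3*360) = -(1 - 5880) = -1*(-5879) = 5879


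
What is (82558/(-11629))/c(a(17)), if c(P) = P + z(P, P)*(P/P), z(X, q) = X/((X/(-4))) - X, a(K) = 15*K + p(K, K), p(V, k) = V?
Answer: 41279/23258 ≈ 1.7748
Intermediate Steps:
a(K) = 16*K (a(K) = 15*K + K = 16*K)
z(X, q) = -4 - X (z(X, q) = X/((X*(-¼))) - X = X/((-X/4)) - X = X*(-4/X) - X = -4 - X)
c(P) = -4 (c(P) = P + (-4 - P)*(P/P) = P + (-4 - P)*1 = P + (-4 - P) = -4)
(82558/(-11629))/c(a(17)) = (82558/(-11629))/(-4) = (82558*(-1/11629))*(-¼) = -82558/11629*(-¼) = 41279/23258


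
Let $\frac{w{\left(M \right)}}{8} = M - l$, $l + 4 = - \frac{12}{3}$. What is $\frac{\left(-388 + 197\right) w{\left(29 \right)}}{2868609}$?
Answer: $- \frac{56536}{2868609} \approx -0.019709$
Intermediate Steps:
$l = -8$ ($l = -4 - \frac{12}{3} = -4 - 4 = -8$)
$w{\left(M \right)} = 64 + 8 M$ ($w{\left(M \right)} = 8 \left(M - -8\right) = 8 \left(M + 8\right) = 8 \left(8 + M\right) = 64 + 8 M$)
$\frac{\left(-388 + 197\right) w{\left(29 \right)}}{2868609} = \frac{\left(-388 + 197\right) \left(64 + 8 \cdot 29\right)}{2868609} = - 191 \left(64 + 232\right) \frac{1}{2868609} = \left(-191\right) 296 \cdot \frac{1}{2868609} = \left(-56536\right) \frac{1}{2868609} = - \frac{56536}{2868609}$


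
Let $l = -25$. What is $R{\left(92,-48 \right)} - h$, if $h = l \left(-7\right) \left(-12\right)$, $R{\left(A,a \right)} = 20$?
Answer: $2120$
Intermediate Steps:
$h = -2100$ ($h = \left(-25\right) \left(-7\right) \left(-12\right) = 175 \left(-12\right) = -2100$)
$R{\left(92,-48 \right)} - h = 20 - -2100 = 20 + 2100 = 2120$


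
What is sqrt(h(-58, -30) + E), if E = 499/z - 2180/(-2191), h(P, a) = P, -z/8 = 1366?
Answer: I*sqrt(2044122853217809)/5985812 ≈ 7.5532*I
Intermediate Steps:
z = -10928 (z = -8*1366 = -10928)
E = 22729731/23943248 (E = 499/(-10928) - 2180/(-2191) = 499*(-1/10928) - 2180*(-1/2191) = -499/10928 + 2180/2191 = 22729731/23943248 ≈ 0.94932)
sqrt(h(-58, -30) + E) = sqrt(-58 + 22729731/23943248) = sqrt(-1365978653/23943248) = I*sqrt(2044122853217809)/5985812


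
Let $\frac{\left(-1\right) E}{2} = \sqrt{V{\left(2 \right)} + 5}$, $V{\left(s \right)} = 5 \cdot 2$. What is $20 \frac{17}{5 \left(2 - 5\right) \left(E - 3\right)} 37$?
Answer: $- \frac{148}{3} + \frac{296 \sqrt{15}}{9} \approx 78.045$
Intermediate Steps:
$V{\left(s \right)} = 10$
$E = - 2 \sqrt{15}$ ($E = - 2 \sqrt{10 + 5} = - 2 \sqrt{15} \approx -7.746$)
$20 \frac{17}{5 \left(2 - 5\right) \left(E - 3\right)} 37 = 20 \frac{17}{5 \left(2 - 5\right) \left(- 2 \sqrt{15} - 3\right)} 37 = 20 \frac{17}{5 \left(-3\right) \left(-3 - 2 \sqrt{15}\right)} 37 = 20 \frac{17}{\left(-15\right) \left(-3 - 2 \sqrt{15}\right)} 37 = 20 \frac{17}{45 + 30 \sqrt{15}} \cdot 37 = \frac{340}{45 + 30 \sqrt{15}} \cdot 37 = \frac{12580}{45 + 30 \sqrt{15}}$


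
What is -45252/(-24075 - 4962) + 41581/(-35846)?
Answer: 138238565/346953434 ≈ 0.39844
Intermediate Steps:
-45252/(-24075 - 4962) + 41581/(-35846) = -45252/(-29037) + 41581*(-1/35846) = -45252*(-1/29037) - 41581/35846 = 15084/9679 - 41581/35846 = 138238565/346953434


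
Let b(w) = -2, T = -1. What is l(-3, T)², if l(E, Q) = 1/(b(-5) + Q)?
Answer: ⅑ ≈ 0.11111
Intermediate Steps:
l(E, Q) = 1/(-2 + Q)
l(-3, T)² = (1/(-2 - 1))² = (1/(-3))² = (-⅓)² = ⅑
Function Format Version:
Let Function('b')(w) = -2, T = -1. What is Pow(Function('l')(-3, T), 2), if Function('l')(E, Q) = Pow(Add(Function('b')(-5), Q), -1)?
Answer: Rational(1, 9) ≈ 0.11111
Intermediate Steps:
Function('l')(E, Q) = Pow(Add(-2, Q), -1)
Pow(Function('l')(-3, T), 2) = Pow(Pow(Add(-2, -1), -1), 2) = Pow(Pow(-3, -1), 2) = Pow(Rational(-1, 3), 2) = Rational(1, 9)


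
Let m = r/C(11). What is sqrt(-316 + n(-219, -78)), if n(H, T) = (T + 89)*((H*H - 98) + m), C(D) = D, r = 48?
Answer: 5*sqrt(21049) ≈ 725.41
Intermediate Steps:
m = 48/11 ≈ 4.3636
n(H, T) = (89 + T)*(-1030/11 + H**2) (n(H, T) = (T + 89)*((H*H - 98) + 48/11) = (89 + T)*((H**2 - 98) + 48/11) = (89 + T)*((-98 + H**2) + 48/11) = (89 + T)*(-1030/11 + H**2))
sqrt(-316 + n(-219, -78)) = sqrt(-316 + (-91670/11 + 89*(-219)**2 - 1030/11*(-78) - 78*(-219)**2)) = sqrt(-316 + (-91670/11 + 89*47961 + 80340/11 - 78*47961)) = sqrt(-316 + (-91670/11 + 4268529 + 80340/11 - 3740958)) = sqrt(-316 + 526541) = sqrt(526225) = 5*sqrt(21049)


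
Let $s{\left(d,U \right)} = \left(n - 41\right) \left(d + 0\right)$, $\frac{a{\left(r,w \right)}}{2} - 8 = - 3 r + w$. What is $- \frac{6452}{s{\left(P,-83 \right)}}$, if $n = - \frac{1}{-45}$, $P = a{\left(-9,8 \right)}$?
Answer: $\frac{72585}{39646} \approx 1.8308$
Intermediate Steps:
$a{\left(r,w \right)} = 16 - 6 r + 2 w$ ($a{\left(r,w \right)} = 16 + 2 \left(- 3 r + w\right) = 16 + 2 \left(w - 3 r\right) = 16 - \left(- 2 w + 6 r\right) = 16 - 6 r + 2 w$)
$P = 86$ ($P = 16 - -54 + 2 \cdot 8 = 16 + 54 + 16 = 86$)
$n = \frac{1}{45}$ ($n = \left(-1\right) \left(- \frac{1}{45}\right) = \frac{1}{45} \approx 0.022222$)
$s{\left(d,U \right)} = - \frac{1844 d}{45}$ ($s{\left(d,U \right)} = \left(\frac{1}{45} - 41\right) \left(d + 0\right) = - \frac{1844 d}{45}$)
$- \frac{6452}{s{\left(P,-83 \right)}} = - \frac{6452}{\left(- \frac{1844}{45}\right) 86} = - \frac{6452}{- \frac{158584}{45}} = \left(-6452\right) \left(- \frac{45}{158584}\right) = \frac{72585}{39646}$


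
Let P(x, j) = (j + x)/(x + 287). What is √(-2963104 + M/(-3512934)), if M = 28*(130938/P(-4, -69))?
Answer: 2*I*√1353223436827027327773/42740697 ≈ 1721.4*I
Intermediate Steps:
P(x, j) = (j + x)/(287 + x)
M = -1037552712/73 (M = 28*(130938/(((-69 - 4)/(287 - 4)))) = 28*(130938/((-73/283))) = 28*(130938/(((1/283)*(-73)))) = 28*(130938/(-73/283)) = 28*(130938*(-283/73)) = 28*(-37055454/73) = -1037552712/73 ≈ -1.4213e+7)
√(-2963104 + M/(-3512934)) = √(-2963104 - 1037552712/73/(-3512934)) = √(-2963104 - 1037552712/73*(-1/3512934)) = √(-2963104 + 172925452/42740697) = √(-126644957318036/42740697) = 2*I*√1353223436827027327773/42740697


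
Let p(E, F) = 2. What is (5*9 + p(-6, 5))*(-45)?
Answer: -2115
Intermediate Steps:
(5*9 + p(-6, 5))*(-45) = (5*9 + 2)*(-45) = (45 + 2)*(-45) = 47*(-45) = -2115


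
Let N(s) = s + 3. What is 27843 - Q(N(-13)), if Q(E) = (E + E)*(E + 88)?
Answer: 29403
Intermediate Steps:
N(s) = 3 + s
Q(E) = 2*E*(88 + E) (Q(E) = (2*E)*(88 + E) = 2*E*(88 + E))
27843 - Q(N(-13)) = 27843 - 2*(3 - 13)*(88 + (3 - 13)) = 27843 - 2*(-10)*(88 - 10) = 27843 - 2*(-10)*78 = 27843 - 1*(-1560) = 27843 + 1560 = 29403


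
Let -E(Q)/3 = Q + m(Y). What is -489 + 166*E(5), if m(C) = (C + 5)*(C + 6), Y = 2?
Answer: -30867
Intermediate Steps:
m(C) = (5 + C)*(6 + C)
E(Q) = -168 - 3*Q (E(Q) = -3*(Q + (30 + 2**2 + 11*2)) = -3*(Q + (30 + 4 + 22)) = -3*(Q + 56) = -3*(56 + Q) = -168 - 3*Q)
-489 + 166*E(5) = -489 + 166*(-168 - 3*5) = -489 + 166*(-168 - 15) = -489 + 166*(-183) = -489 - 30378 = -30867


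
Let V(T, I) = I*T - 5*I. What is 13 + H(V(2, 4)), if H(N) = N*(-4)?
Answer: 61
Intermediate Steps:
V(T, I) = -5*I + I*T
H(N) = -4*N
13 + H(V(2, 4)) = 13 - 16*(-5 + 2) = 13 - 16*(-3) = 13 - 4*(-12) = 13 + 48 = 61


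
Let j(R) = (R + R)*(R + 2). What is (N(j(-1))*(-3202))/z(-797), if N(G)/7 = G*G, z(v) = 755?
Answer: -89656/755 ≈ -118.75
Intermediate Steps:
j(R) = 2*R*(2 + R) (j(R) = (2*R)*(2 + R) = 2*R*(2 + R))
N(G) = 7*G² (N(G) = 7*(G*G) = 7*G²)
(N(j(-1))*(-3202))/z(-797) = ((7*(2*(-1)*(2 - 1))²)*(-3202))/755 = ((7*(2*(-1)*1)²)*(-3202))*(1/755) = ((7*(-2)²)*(-3202))*(1/755) = ((7*4)*(-3202))*(1/755) = (28*(-3202))*(1/755) = -89656*1/755 = -89656/755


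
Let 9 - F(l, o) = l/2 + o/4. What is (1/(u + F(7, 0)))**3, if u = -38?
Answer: -8/274625 ≈ -2.9131e-5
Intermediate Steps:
F(l, o) = 9 - l/2 - o/4 (F(l, o) = 9 - (l/2 + o/4) = 9 + (-l/2 - o/4) = 9 - l/2 - o/4)
(1/(u + F(7, 0)))**3 = (1/(-38 + (9 - 1/2*7 - 1/4*0)))**3 = (1/(-38 + (9 - 7/2 + 0)))**3 = (1/(-38 + 11/2))**3 = (1/(-65/2))**3 = (-2/65)**3 = -8/274625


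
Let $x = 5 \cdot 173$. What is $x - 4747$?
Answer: $-3882$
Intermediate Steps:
$x = 865$
$x - 4747 = 865 - 4747 = -3882$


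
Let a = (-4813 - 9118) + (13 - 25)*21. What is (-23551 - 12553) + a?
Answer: -50287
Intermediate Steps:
a = -14183 (a = -13931 - 12*21 = -13931 - 252 = -14183)
(-23551 - 12553) + a = (-23551 - 12553) - 14183 = -36104 - 14183 = -50287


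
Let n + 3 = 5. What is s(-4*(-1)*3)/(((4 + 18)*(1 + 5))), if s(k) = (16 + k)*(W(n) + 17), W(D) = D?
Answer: 133/33 ≈ 4.0303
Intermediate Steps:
n = 2 (n = -3 + 5 = 2)
s(k) = 304 + 19*k (s(k) = (16 + k)*(2 + 17) = (16 + k)*19 = 304 + 19*k)
s(-4*(-1)*3)/(((4 + 18)*(1 + 5))) = (304 + 19*(-4*(-1)*3))/(((4 + 18)*(1 + 5))) = (304 + 19*(4*3))/((22*6)) = (304 + 19*12)/132 = (304 + 228)/132 = (1/132)*532 = 133/33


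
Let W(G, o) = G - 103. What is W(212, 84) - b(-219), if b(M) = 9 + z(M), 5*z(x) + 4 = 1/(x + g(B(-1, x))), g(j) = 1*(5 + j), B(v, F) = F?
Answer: 218233/2165 ≈ 100.80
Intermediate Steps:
W(G, o) = -103 + G
g(j) = 5 + j
z(x) = -4/5 + 1/(5*(5 + 2*x)) (z(x) = -4/5 + 1/(5*(x + (5 + x))) = -4/5 + 1/(5*(5 + 2*x)))
b(M) = 9 + (-19 - 8*M)/(5*(5 + 2*M))
W(212, 84) - b(-219) = (-103 + 212) - 2*(103 + 41*(-219))/(5*(5 + 2*(-219))) = 109 - 2*(103 - 8979)/(5*(5 - 438)) = 109 - 2*(-8876)/(5*(-433)) = 109 - 2*(-1)*(-8876)/(5*433) = 109 - 1*17752/2165 = 109 - 17752/2165 = 218233/2165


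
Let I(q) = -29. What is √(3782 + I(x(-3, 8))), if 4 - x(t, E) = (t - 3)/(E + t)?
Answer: 3*√417 ≈ 61.262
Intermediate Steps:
x(t, E) = 4 - (-3 + t)/(E + t) (x(t, E) = 4 - (t - 3)/(E + t) = 4 - (-3 + t)/(E + t))
√(3782 + I(x(-3, 8))) = √(3782 - 29) = √3753 = 3*√417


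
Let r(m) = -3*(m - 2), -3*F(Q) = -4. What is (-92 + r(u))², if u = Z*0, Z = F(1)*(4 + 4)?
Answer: 7396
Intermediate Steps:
F(Q) = 4/3 (F(Q) = -⅓*(-4) = 4/3)
Z = 32/3 (Z = 4*(4 + 4)/3 = (4/3)*8 = 32/3 ≈ 10.667)
u = 0 (u = (32/3)*0 = 0)
r(m) = 6 - 3*m (r(m) = -3*(-2 + m) = 6 - 3*m)
(-92 + r(u))² = (-92 + (6 - 3*0))² = (-92 + (6 + 0))² = (-92 + 6)² = (-86)² = 7396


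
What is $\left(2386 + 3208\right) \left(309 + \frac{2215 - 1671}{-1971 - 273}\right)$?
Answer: $\frac{56997266}{33} \approx 1.7272 \cdot 10^{6}$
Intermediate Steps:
$\left(2386 + 3208\right) \left(309 + \frac{2215 - 1671}{-1971 - 273}\right) = 5594 \left(309 + \frac{544}{-2244}\right) = 5594 \left(309 + 544 \left(- \frac{1}{2244}\right)\right) = 5594 \left(309 - \frac{8}{33}\right) = 5594 \cdot \frac{10189}{33} = \frac{56997266}{33}$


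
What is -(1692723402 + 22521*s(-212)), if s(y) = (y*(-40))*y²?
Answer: -8585011550922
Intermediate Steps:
s(y) = -40*y³ (s(y) = (-40*y)*y² = -40*y³)
-(1692723402 + 22521*s(-212)) = -22521/(1/(-40*(-212)³ + 75162)) = -22521/(1/(-40*(-9528128) + 75162)) = -22521/(1/(381125120 + 75162)) = -22521/(1/381200282) = -22521/1/381200282 = -22521*381200282 = -8585011550922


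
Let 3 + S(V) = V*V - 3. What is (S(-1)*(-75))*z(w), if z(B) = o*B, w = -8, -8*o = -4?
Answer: -1500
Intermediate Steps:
o = ½ (o = -⅛*(-4) = ½ ≈ 0.50000)
S(V) = -6 + V² (S(V) = -3 + (V*V - 3) = -3 + (V² - 3) = -3 + (-3 + V²) = -6 + V²)
z(B) = B/2
(S(-1)*(-75))*z(w) = ((-6 + (-1)²)*(-75))*((½)*(-8)) = ((-6 + 1)*(-75))*(-4) = -5*(-75)*(-4) = 375*(-4) = -1500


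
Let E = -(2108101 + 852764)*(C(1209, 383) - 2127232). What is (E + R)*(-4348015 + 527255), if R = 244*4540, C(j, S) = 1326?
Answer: -24049857022589102000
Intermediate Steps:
R = 1107760
E = 6294520668690 (E = -(2108101 + 852764)*(1326 - 2127232) = -2960865*(-2125906) = -1*(-6294520668690) = 6294520668690)
(E + R)*(-4348015 + 527255) = (6294520668690 + 1107760)*(-4348015 + 527255) = 6294521776450*(-3820760) = -24049857022589102000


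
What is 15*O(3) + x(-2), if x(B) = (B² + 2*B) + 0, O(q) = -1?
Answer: -15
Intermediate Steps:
x(B) = B² + 2*B
15*O(3) + x(-2) = 15*(-1) - 2*(2 - 2) = -15 - 2*0 = -15 + 0 = -15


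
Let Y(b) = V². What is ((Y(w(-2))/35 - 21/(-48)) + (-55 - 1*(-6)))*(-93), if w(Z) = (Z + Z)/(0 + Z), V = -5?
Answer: 498387/112 ≈ 4449.9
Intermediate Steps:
w(Z) = 2 (w(Z) = (2*Z)/Z = 2)
Y(b) = 25 (Y(b) = (-5)² = 25)
((Y(w(-2))/35 - 21/(-48)) + (-55 - 1*(-6)))*(-93) = ((25/35 - 21/(-48)) + (-55 - 1*(-6)))*(-93) = ((25*(1/35) - 21*(-1/48)) + (-55 + 6))*(-93) = ((5/7 + 7/16) - 49)*(-93) = (129/112 - 49)*(-93) = -5359/112*(-93) = 498387/112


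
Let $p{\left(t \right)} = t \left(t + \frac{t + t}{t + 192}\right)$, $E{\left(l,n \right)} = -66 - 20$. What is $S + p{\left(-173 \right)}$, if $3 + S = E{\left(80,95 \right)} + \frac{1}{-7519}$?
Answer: $\frac{4713044523}{142861} \approx 32990.0$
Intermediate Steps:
$E{\left(l,n \right)} = -86$ ($E{\left(l,n \right)} = -66 - 20 = -86$)
$p{\left(t \right)} = t \left(t + \frac{2 t}{192 + t}\right)$
$S = - \frac{669192}{7519}$ ($S = -3 - \left(86 - \frac{1}{-7519}\right) = -3 - \frac{646635}{7519} = - \frac{669192}{7519} \approx -89.0$)
$S + p{\left(-173 \right)} = - \frac{669192}{7519} + \frac{\left(-173\right)^{2} \left(194 - 173\right)}{192 - 173} = - \frac{669192}{7519} + 29929 \cdot \frac{1}{19} \cdot 21 = - \frac{669192}{7519} + \frac{628509}{19} = \frac{4713044523}{142861}$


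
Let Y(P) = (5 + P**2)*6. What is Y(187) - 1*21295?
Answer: 188549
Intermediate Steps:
Y(P) = 30 + 6*P**2
Y(187) - 1*21295 = (30 + 6*187**2) - 1*21295 = (30 + 6*34969) - 21295 = (30 + 209814) - 21295 = 209844 - 21295 = 188549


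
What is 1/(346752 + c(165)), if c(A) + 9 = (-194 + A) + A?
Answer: 1/346879 ≈ 2.8829e-6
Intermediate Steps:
c(A) = -203 + 2*A (c(A) = -9 + ((-194 + A) + A) = -9 + (-194 + 2*A) = -203 + 2*A)
1/(346752 + c(165)) = 1/(346752 + (-203 + 2*165)) = 1/(346752 + (-203 + 330)) = 1/(346752 + 127) = 1/346879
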